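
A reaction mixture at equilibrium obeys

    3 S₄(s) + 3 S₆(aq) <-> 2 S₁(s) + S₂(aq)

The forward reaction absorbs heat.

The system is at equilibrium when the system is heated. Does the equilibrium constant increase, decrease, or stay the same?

increases

K depends on temperature via the van 't Hoff relation. The forward reaction is endothermic, so raising T increases K.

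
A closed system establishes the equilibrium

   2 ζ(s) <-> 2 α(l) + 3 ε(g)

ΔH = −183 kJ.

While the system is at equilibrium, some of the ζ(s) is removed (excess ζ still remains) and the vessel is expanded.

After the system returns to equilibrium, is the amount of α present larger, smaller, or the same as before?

increases

ζ is a pure solid; its activity is 1 regardless of amount, so Q is unaffected — no shift from this change.
Gas moles: reactants 0, products 3 (Δn_gas = +3). Expansion shifts the system toward the side with more moles of gas — to the right.
The net shift is to the right. α is a product, so its amount increases.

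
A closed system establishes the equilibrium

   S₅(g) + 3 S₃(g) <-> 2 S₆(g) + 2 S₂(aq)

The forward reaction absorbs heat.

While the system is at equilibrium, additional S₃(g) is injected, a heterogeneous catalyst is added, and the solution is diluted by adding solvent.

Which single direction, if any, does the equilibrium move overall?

right

Adding S₃ (g), a reactant, drives the reaction to the right.
A catalyst speeds both forward and reverse rates equally; it changes neither Q nor K — no shift from this change.
Dilution lowers every aqueous concentration by the same factor. Δn_aq = 2 − 0 = +2, so the system shifts toward the side with more dissolved moles — to the right.
Only the nonzero effect(s) matter; the net shift is to the right.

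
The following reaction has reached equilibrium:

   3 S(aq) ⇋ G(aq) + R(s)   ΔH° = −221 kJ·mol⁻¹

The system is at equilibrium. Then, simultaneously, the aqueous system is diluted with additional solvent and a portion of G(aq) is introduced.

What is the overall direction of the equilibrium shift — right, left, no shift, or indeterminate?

left

Dilution lowers every aqueous concentration by the same factor. Δn_aq = 1 − 3 = -2, so the system shifts toward the side with more dissolved moles — to the left.
Adding G (aq), a product, drives the reaction to the left.
All effects act in the same direction — net shift to the left.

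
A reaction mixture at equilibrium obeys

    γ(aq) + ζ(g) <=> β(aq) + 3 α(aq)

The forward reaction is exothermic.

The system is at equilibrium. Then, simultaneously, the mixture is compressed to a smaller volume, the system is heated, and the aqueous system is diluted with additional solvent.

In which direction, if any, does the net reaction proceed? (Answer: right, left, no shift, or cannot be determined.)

cannot be determined

Gas moles: reactants 1, products 0 (Δn_gas = -1). Compression shifts the system toward the side with fewer moles of gas — to the right.
The forward reaction is exothermic. Raising T favours the endothermic direction — shift to the left.
Dilution lowers every aqueous concentration by the same factor. Δn_aq = 4 − 1 = +3, so the system shifts toward the side with more dissolved moles — to the right.
The individual effects push in opposite directions; without quantitative information the net direction cannot be determined.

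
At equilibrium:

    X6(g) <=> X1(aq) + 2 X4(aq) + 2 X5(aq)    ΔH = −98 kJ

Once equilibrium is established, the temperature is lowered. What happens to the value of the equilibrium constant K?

K depends on temperature via the van 't Hoff relation. The forward reaction is exothermic, so lowering T increases K.

increases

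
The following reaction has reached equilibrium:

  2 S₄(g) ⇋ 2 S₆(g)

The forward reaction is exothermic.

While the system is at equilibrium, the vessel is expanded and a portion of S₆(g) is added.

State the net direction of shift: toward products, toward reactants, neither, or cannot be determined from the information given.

Gas moles: reactants 2, products 2. Δn_gas = 0, so a volume change leaves Q equal to K — no shift from this change.
Adding S₆ (g), a product, drives the reaction to the left.
Only the nonzero effect(s) matter; the net shift is to the left.

left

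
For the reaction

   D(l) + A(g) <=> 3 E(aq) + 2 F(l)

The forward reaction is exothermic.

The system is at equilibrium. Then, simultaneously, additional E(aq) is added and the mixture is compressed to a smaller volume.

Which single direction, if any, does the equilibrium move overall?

cannot be determined

Adding E (aq), a product, drives the reaction to the left.
Gas moles: reactants 1, products 0 (Δn_gas = -1). Compression shifts the system toward the side with fewer moles of gas — to the right.
The individual effects push in opposite directions; without quantitative information the net direction cannot be determined.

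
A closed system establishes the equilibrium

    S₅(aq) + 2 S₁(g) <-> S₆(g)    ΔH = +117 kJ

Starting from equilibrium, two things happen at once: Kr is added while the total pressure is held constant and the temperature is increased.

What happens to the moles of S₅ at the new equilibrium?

cannot be determined

Adding inert gas at constant total pressure expands the volume and lowers every reacting partial pressure. With Δn_gas = 1 − 2 = -1, Q moves away from K toward the side with fewer gas moles, so the system shifts toward the side with more gas moles — to the left.
The forward reaction is endothermic. Raising T favours the endothermic direction — shift to the right.
The two effects oppose each other, so the net shift — and hence the change in S₅ — cannot be determined from the given information.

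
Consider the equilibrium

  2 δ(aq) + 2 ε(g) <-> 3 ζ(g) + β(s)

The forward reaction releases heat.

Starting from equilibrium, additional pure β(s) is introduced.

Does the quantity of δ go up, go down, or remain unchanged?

unchanged

β is a pure solid; its activity is 1 regardless of amount, so Q is unaffected — no shift from this change.
No net shift occurs, so the amount of δ is unchanged.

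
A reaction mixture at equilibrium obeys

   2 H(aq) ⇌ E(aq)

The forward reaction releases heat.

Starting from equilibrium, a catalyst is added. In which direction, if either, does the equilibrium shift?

A catalyst speeds both forward and reverse rates equally; it changes neither Q nor K — no shift from this change.

no shift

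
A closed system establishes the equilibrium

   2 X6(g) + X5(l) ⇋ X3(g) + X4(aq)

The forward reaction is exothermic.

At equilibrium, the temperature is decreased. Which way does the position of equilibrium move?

right

The forward reaction is exothermic. Lowering T favours the exothermic direction — shift to the right.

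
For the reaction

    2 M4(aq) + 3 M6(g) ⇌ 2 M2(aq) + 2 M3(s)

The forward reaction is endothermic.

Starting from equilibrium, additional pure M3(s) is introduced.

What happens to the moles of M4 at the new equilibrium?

unchanged

M3 is a pure solid; its activity is 1 regardless of amount, so Q is unaffected — no shift from this change.
No net shift occurs, so the amount of M4 is unchanged.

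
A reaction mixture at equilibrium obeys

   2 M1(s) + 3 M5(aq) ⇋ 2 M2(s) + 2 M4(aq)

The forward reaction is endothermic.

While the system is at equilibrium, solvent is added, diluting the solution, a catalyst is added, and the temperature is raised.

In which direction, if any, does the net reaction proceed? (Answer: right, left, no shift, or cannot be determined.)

Dilution lowers every aqueous concentration by the same factor. Δn_aq = 2 − 3 = -1, so the system shifts toward the side with more dissolved moles — to the left.
A catalyst speeds both forward and reverse rates equally; it changes neither Q nor K — no shift from this change.
The forward reaction is endothermic. Raising T favours the endothermic direction — shift to the right.
The individual effects push in opposite directions; without quantitative information the net direction cannot be determined.

cannot be determined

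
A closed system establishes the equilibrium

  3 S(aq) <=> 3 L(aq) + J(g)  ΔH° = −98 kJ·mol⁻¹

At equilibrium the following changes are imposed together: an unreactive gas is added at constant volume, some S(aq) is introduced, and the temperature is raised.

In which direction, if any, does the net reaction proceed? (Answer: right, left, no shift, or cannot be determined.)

At constant volume, adding an inert gas leaves every reacting species' partial pressure unchanged, so Q is unchanged — no shift from this change.
Adding S (aq), a reactant, drives the reaction to the right.
The forward reaction is exothermic. Raising T favours the endothermic direction — shift to the left.
The individual effects push in opposite directions; without quantitative information the net direction cannot be determined.

cannot be determined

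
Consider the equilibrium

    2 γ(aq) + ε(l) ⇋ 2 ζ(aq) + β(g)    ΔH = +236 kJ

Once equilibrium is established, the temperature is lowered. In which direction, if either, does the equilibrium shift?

The forward reaction is endothermic. Lowering T favours the exothermic direction — shift to the left.

left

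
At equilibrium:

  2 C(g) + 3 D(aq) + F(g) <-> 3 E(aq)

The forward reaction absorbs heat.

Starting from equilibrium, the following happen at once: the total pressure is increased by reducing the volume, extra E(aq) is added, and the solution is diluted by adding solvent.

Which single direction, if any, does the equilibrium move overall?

Gas moles: reactants 3, products 0 (Δn_gas = -3). Compression shifts the system toward the side with fewer moles of gas — to the right.
Adding E (aq), a product, drives the reaction to the left.
Dilution scales every aqueous concentration by the same factor. Δn_aq = 3 − 3 = 0, so Q is unchanged — no shift.
The individual effects push in opposite directions; without quantitative information the net direction cannot be determined.

cannot be determined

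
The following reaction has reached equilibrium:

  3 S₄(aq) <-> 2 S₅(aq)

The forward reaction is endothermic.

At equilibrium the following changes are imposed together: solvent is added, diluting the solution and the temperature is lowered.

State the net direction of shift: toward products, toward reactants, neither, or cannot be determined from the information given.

left

Dilution lowers every aqueous concentration by the same factor. Δn_aq = 2 − 3 = -1, so the system shifts toward the side with more dissolved moles — to the left.
The forward reaction is endothermic. Lowering T favours the exothermic direction — shift to the left.
All effects act in the same direction — net shift to the left.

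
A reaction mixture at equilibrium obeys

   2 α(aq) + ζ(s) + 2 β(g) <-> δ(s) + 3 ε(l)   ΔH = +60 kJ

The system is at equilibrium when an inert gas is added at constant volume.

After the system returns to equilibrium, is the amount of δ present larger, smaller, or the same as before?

At constant volume, adding an inert gas leaves every reacting species' partial pressure unchanged, so Q is unchanged — no shift from this change.
No net shift occurs, so the amount of δ is unchanged.

unchanged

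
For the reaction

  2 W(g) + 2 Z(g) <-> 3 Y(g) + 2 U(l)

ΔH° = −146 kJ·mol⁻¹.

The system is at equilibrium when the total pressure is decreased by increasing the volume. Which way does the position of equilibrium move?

Gas moles: reactants 4, products 3 (Δn_gas = -1). Expansion shifts the system toward the side with more moles of gas — to the left.

left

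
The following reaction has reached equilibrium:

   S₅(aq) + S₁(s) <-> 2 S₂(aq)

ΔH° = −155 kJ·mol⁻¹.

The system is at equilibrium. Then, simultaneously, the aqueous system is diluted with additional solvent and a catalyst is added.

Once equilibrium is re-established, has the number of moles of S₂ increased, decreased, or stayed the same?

Dilution lowers every aqueous concentration by the same factor. Δn_aq = 2 − 1 = +1, so the system shifts toward the side with more dissolved moles — to the right.
A catalyst speeds both forward and reverse rates equally; it changes neither Q nor K — no shift from this change.
The net shift is to the right. S₂ is a product, so its amount increases.

increases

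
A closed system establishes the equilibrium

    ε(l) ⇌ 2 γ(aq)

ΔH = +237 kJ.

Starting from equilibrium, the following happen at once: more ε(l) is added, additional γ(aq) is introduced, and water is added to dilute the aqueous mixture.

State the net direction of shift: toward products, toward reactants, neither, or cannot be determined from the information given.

ε is a pure liquid; its activity is 1 regardless of amount, so Q is unaffected — no shift from this change.
Adding γ (aq), a product, drives the reaction to the left.
Dilution lowers every aqueous concentration by the same factor. Δn_aq = 2 − 0 = +2, so the system shifts toward the side with more dissolved moles — to the right.
The individual effects push in opposite directions; without quantitative information the net direction cannot be determined.

cannot be determined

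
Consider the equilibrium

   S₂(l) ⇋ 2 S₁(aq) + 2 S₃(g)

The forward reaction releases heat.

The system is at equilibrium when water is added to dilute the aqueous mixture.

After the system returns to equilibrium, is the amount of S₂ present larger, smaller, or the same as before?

Dilution lowers every aqueous concentration by the same factor. Δn_aq = 2 − 0 = +2, so the system shifts toward the side with more dissolved moles — to the right.
The net shift is to the right. S₂ is a reactant, so its amount decreases.

decreases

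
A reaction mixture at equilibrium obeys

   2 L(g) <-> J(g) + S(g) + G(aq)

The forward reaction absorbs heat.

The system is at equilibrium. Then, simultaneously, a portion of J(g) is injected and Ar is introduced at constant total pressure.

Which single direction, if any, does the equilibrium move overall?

Adding J (g), a product, drives the reaction to the left.
Adding inert gas at constant total pressure expands the volume, scaling every reacting partial pressure by the same factor. Δn_gas = 2 − 2 = 0, so Q is unchanged — no shift.
Only the nonzero effect(s) matter; the net shift is to the left.

left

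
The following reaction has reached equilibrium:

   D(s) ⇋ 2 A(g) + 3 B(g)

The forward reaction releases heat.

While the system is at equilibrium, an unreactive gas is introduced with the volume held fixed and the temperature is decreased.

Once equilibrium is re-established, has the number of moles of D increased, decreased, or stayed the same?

decreases

At constant volume, adding an inert gas leaves every reacting species' partial pressure unchanged, so Q is unchanged — no shift from this change.
The forward reaction is exothermic. Lowering T favours the exothermic direction — shift to the right.
The net shift is to the right. D is a reactant, so its amount decreases.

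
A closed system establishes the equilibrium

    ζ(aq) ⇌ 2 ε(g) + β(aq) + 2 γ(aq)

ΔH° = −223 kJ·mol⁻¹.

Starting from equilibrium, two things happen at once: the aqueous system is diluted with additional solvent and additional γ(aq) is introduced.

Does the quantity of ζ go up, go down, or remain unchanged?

Dilution lowers every aqueous concentration by the same factor. Δn_aq = 3 − 1 = +2, so the system shifts toward the side with more dissolved moles — to the right.
Adding γ (aq), a product, drives the reaction to the left.
The two effects oppose each other, so the net shift — and hence the change in ζ — cannot be determined from the given information.

cannot be determined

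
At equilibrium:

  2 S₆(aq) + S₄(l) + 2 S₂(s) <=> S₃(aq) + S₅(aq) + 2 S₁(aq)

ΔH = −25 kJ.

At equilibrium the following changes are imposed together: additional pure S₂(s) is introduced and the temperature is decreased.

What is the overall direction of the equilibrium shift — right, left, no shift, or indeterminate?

right

S₂ is a pure solid; its activity is 1 regardless of amount, so Q is unaffected — no shift from this change.
The forward reaction is exothermic. Lowering T favours the exothermic direction — shift to the right.
Only the nonzero effect(s) matter; the net shift is to the right.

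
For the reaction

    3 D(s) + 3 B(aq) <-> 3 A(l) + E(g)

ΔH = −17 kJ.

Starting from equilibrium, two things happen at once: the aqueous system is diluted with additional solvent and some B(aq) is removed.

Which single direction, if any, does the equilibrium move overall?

left

Dilution lowers every aqueous concentration by the same factor. Δn_aq = 0 − 3 = -3, so the system shifts toward the side with more dissolved moles — to the left.
Removing B (aq), a reactant, drives the reaction to the left.
All effects act in the same direction — net shift to the left.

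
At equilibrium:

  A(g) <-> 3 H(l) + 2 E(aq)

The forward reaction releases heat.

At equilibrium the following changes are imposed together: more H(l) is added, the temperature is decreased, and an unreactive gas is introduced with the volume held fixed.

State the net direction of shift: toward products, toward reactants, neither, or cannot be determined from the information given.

right

H is a pure liquid; its activity is 1 regardless of amount, so Q is unaffected — no shift from this change.
The forward reaction is exothermic. Lowering T favours the exothermic direction — shift to the right.
At constant volume, adding an inert gas leaves every reacting species' partial pressure unchanged, so Q is unchanged — no shift from this change.
Only the nonzero effect(s) matter; the net shift is to the right.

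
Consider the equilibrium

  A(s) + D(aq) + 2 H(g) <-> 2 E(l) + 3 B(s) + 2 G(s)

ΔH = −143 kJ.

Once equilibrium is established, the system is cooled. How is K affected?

K depends on temperature via the van 't Hoff relation. The forward reaction is exothermic, so lowering T increases K.

increases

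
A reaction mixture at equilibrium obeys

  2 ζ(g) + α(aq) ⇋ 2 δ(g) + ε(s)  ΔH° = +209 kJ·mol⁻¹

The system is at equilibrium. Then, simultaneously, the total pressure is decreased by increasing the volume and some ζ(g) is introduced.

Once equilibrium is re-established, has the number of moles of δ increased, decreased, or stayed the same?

increases

Gas moles: reactants 2, products 2. Δn_gas = 0, so a volume change leaves Q equal to K — no shift from this change.
Adding ζ (g), a reactant, drives the reaction to the right.
The net shift is to the right. δ is a product, so its amount increases.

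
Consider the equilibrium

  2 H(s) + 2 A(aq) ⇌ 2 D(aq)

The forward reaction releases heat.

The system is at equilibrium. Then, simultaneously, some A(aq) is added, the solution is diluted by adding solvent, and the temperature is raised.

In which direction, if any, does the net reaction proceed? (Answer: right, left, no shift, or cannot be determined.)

cannot be determined

Adding A (aq), a reactant, drives the reaction to the right.
Dilution scales every aqueous concentration by the same factor. Δn_aq = 2 − 2 = 0, so Q is unchanged — no shift.
The forward reaction is exothermic. Raising T favours the endothermic direction — shift to the left.
The individual effects push in opposite directions; without quantitative information the net direction cannot be determined.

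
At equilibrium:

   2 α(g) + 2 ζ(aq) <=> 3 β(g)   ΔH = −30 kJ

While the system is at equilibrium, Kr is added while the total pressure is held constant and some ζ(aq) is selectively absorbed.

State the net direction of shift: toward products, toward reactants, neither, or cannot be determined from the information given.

Adding inert gas at constant total pressure expands the volume and lowers every reacting partial pressure. With Δn_gas = 3 − 2 = +1, Q moves away from K toward the side with fewer gas moles, so the system shifts toward the side with more gas moles — to the right.
Removing ζ (aq), a reactant, drives the reaction to the left.
The individual effects push in opposite directions; without quantitative information the net direction cannot be determined.

cannot be determined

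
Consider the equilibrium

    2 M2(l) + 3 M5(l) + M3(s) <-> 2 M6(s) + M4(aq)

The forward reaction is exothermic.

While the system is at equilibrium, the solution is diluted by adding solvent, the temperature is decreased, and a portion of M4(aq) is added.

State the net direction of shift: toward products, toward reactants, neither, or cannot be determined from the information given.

cannot be determined

Dilution lowers every aqueous concentration by the same factor. Δn_aq = 1 − 0 = +1, so the system shifts toward the side with more dissolved moles — to the right.
The forward reaction is exothermic. Lowering T favours the exothermic direction — shift to the right.
Adding M4 (aq), a product, drives the reaction to the left.
The individual effects push in opposite directions; without quantitative information the net direction cannot be determined.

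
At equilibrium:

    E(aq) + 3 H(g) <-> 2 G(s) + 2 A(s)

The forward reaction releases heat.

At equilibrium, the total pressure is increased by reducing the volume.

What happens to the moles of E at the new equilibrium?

Gas moles: reactants 3, products 0 (Δn_gas = -3). Compression shifts the system toward the side with fewer moles of gas — to the right.
The net shift is to the right. E is a reactant, so its amount decreases.

decreases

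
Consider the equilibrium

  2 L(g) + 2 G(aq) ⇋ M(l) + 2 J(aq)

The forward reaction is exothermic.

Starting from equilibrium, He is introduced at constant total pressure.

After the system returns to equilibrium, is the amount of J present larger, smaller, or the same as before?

decreases

Adding inert gas at constant total pressure expands the volume and lowers every reacting partial pressure. With Δn_gas = 0 − 2 = -2, Q moves away from K toward the side with fewer gas moles, so the system shifts toward the side with more gas moles — to the left.
The net shift is to the left. J is a product, so its amount decreases.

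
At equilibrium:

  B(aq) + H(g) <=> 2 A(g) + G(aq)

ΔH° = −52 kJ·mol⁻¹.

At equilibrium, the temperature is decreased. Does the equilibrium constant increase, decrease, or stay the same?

increases

K depends on temperature via the van 't Hoff relation. The forward reaction is exothermic, so lowering T increases K.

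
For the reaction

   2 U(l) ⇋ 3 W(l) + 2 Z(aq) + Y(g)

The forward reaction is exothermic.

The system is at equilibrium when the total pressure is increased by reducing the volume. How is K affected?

The equilibrium constant depends only on temperature. This perturbation may move the position of equilibrium, but since T is unchanged, K itself is unchanged.

unchanged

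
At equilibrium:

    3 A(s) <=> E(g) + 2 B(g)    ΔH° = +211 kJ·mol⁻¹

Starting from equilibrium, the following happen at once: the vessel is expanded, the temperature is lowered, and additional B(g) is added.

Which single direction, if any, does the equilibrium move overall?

cannot be determined

Gas moles: reactants 0, products 3 (Δn_gas = +3). Expansion shifts the system toward the side with more moles of gas — to the right.
The forward reaction is endothermic. Lowering T favours the exothermic direction — shift to the left.
Adding B (g), a product, drives the reaction to the left.
The individual effects push in opposite directions; without quantitative information the net direction cannot be determined.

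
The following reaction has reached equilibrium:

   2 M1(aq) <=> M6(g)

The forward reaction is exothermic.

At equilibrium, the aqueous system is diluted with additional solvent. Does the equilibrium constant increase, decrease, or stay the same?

unchanged

The equilibrium constant depends only on temperature. This perturbation may move the position of equilibrium, but since T is unchanged, K itself is unchanged.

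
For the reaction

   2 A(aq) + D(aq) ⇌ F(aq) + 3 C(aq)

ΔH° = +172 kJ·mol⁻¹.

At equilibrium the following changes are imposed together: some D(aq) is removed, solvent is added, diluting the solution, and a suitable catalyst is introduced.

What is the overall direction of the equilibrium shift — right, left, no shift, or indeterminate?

cannot be determined

Removing D (aq), a reactant, drives the reaction to the left.
Dilution lowers every aqueous concentration by the same factor. Δn_aq = 4 − 3 = +1, so the system shifts toward the side with more dissolved moles — to the right.
A catalyst speeds both forward and reverse rates equally; it changes neither Q nor K — no shift from this change.
The individual effects push in opposite directions; without quantitative information the net direction cannot be determined.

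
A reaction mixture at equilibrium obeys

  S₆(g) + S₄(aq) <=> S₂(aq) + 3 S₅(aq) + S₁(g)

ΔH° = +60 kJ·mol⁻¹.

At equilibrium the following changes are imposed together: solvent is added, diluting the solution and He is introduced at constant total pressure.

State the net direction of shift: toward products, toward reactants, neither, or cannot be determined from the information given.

right

Dilution lowers every aqueous concentration by the same factor. Δn_aq = 4 − 1 = +3, so the system shifts toward the side with more dissolved moles — to the right.
Adding inert gas at constant total pressure expands the volume, scaling every reacting partial pressure by the same factor. Δn_gas = 1 − 1 = 0, so Q is unchanged — no shift.
Only the nonzero effect(s) matter; the net shift is to the right.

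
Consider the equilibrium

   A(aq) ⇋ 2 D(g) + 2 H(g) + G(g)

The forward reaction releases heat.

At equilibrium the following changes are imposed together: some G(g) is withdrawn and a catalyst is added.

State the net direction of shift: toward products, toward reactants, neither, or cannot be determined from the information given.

Removing G (g), a product, drives the reaction to the right.
A catalyst speeds both forward and reverse rates equally; it changes neither Q nor K — no shift from this change.
Only the nonzero effect(s) matter; the net shift is to the right.

right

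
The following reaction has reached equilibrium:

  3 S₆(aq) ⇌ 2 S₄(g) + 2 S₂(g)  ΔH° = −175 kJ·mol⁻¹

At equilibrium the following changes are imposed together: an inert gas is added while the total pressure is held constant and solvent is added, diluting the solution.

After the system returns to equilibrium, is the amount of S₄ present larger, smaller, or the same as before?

cannot be determined

Adding inert gas at constant total pressure expands the volume and lowers every reacting partial pressure. With Δn_gas = 4 − 0 = +4, Q moves away from K toward the side with fewer gas moles, so the system shifts toward the side with more gas moles — to the right.
Dilution lowers every aqueous concentration by the same factor. Δn_aq = 0 − 3 = -3, so the system shifts toward the side with more dissolved moles — to the left.
The two effects oppose each other, so the net shift — and hence the change in S₄ — cannot be determined from the given information.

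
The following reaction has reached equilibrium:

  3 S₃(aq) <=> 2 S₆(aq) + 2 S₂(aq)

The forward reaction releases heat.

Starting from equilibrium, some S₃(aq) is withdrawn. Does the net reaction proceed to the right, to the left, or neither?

Removing S₃ (aq), a reactant, drives the reaction to the left.

left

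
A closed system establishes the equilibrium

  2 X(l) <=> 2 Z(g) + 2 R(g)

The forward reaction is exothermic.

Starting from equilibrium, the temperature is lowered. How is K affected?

increases

K depends on temperature via the van 't Hoff relation. The forward reaction is exothermic, so lowering T increases K.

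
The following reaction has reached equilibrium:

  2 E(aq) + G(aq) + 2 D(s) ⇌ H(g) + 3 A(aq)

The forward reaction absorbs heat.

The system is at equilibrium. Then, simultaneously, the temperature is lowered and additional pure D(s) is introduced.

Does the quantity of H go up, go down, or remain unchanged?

The forward reaction is endothermic. Lowering T favours the exothermic direction — shift to the left.
D is a pure solid; its activity is 1 regardless of amount, so Q is unaffected — no shift from this change.
The net shift is to the left. H is a product, so its amount decreases.

decreases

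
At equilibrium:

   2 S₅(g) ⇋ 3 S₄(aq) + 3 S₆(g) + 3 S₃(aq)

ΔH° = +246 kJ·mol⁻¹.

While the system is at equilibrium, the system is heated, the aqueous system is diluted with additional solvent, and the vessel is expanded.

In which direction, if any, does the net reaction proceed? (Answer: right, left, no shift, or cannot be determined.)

The forward reaction is endothermic. Raising T favours the endothermic direction — shift to the right.
Dilution lowers every aqueous concentration by the same factor. Δn_aq = 6 − 0 = +6, so the system shifts toward the side with more dissolved moles — to the right.
Gas moles: reactants 2, products 3 (Δn_gas = +1). Expansion shifts the system toward the side with more moles of gas — to the right.
All effects act in the same direction — net shift to the right.

right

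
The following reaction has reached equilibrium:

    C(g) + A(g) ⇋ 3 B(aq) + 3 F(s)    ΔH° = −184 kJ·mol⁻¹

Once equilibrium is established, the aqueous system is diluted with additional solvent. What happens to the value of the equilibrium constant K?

unchanged

The equilibrium constant depends only on temperature. This perturbation may move the position of equilibrium, but since T is unchanged, K itself is unchanged.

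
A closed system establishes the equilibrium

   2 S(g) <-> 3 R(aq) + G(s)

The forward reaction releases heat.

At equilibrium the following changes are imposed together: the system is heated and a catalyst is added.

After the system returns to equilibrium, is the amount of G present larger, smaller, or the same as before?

decreases

The forward reaction is exothermic. Raising T favours the endothermic direction — shift to the left.
A catalyst speeds both forward and reverse rates equally; it changes neither Q nor K — no shift from this change.
The net shift is to the left. G is a product, so its amount decreases.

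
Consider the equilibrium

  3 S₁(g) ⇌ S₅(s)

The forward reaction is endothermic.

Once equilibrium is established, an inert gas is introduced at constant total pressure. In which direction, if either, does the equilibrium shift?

left

Adding inert gas at constant total pressure expands the volume and lowers every reacting partial pressure. With Δn_gas = 0 − 3 = -3, Q moves away from K toward the side with fewer gas moles, so the system shifts toward the side with more gas moles — to the left.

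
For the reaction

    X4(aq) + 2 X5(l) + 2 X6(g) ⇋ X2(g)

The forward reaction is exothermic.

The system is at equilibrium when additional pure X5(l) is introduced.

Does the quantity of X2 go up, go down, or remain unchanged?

unchanged

X5 is a pure liquid; its activity is 1 regardless of amount, so Q is unaffected — no shift from this change.
No net shift occurs, so the amount of X2 is unchanged.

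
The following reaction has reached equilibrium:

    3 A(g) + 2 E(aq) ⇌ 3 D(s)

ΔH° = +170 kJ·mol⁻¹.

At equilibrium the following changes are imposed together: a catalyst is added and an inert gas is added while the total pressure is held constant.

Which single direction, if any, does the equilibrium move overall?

left

A catalyst speeds both forward and reverse rates equally; it changes neither Q nor K — no shift from this change.
Adding inert gas at constant total pressure expands the volume and lowers every reacting partial pressure. With Δn_gas = 0 − 3 = -3, Q moves away from K toward the side with fewer gas moles, so the system shifts toward the side with more gas moles — to the left.
Only the nonzero effect(s) matter; the net shift is to the left.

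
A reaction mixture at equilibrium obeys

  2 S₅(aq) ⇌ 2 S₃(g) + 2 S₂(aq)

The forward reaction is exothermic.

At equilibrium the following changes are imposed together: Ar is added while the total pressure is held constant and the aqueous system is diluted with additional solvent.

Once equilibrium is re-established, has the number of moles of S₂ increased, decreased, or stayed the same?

Adding inert gas at constant total pressure expands the volume and lowers every reacting partial pressure. With Δn_gas = 2 − 0 = +2, Q moves away from K toward the side with fewer gas moles, so the system shifts toward the side with more gas moles — to the right.
Dilution scales every aqueous concentration by the same factor. Δn_aq = 2 − 2 = 0, so Q is unchanged — no shift.
The net shift is to the right. S₂ is a product, so its amount increases.

increases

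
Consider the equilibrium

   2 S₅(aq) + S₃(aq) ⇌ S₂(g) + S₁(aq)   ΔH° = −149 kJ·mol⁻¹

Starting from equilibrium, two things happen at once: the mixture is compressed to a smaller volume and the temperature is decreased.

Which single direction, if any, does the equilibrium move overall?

Gas moles: reactants 0, products 1 (Δn_gas = +1). Compression shifts the system toward the side with fewer moles of gas — to the left.
The forward reaction is exothermic. Lowering T favours the exothermic direction — shift to the right.
The individual effects push in opposite directions; without quantitative information the net direction cannot be determined.

cannot be determined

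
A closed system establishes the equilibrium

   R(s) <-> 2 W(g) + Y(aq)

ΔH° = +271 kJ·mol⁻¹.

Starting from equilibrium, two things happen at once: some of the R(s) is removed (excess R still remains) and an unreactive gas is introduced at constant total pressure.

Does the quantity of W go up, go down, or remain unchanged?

R is a pure solid; its activity is 1 regardless of amount, so Q is unaffected — no shift from this change.
Adding inert gas at constant total pressure expands the volume and lowers every reacting partial pressure. With Δn_gas = 2 − 0 = +2, Q moves away from K toward the side with fewer gas moles, so the system shifts toward the side with more gas moles — to the right.
The net shift is to the right. W is a product, so its amount increases.

increases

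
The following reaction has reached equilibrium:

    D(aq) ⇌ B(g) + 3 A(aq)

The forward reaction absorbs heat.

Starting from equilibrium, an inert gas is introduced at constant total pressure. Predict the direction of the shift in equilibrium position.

right

Adding inert gas at constant total pressure expands the volume and lowers every reacting partial pressure. With Δn_gas = 1 − 0 = +1, Q moves away from K toward the side with fewer gas moles, so the system shifts toward the side with more gas moles — to the right.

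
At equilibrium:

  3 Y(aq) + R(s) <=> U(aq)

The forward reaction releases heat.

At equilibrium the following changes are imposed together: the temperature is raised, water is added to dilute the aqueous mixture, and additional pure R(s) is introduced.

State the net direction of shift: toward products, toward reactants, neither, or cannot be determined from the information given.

left

The forward reaction is exothermic. Raising T favours the endothermic direction — shift to the left.
Dilution lowers every aqueous concentration by the same factor. Δn_aq = 1 − 3 = -2, so the system shifts toward the side with more dissolved moles — to the left.
R is a pure solid; its activity is 1 regardless of amount, so Q is unaffected — no shift from this change.
Only the nonzero effect(s) matter; the net shift is to the left.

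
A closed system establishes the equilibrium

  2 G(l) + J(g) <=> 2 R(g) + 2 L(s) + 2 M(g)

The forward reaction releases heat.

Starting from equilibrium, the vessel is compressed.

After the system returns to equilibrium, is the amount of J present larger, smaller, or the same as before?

increases

Gas moles: reactants 1, products 4 (Δn_gas = +3). Compression shifts the system toward the side with fewer moles of gas — to the left.
The net shift is to the left. J is a reactant, so its amount increases.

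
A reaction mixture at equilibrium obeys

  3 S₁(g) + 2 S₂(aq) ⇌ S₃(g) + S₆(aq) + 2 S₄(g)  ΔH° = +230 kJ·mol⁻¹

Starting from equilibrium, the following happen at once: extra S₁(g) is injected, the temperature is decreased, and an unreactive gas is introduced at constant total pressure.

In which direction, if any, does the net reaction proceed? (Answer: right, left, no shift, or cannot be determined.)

Adding S₁ (g), a reactant, drives the reaction to the right.
The forward reaction is endothermic. Lowering T favours the exothermic direction — shift to the left.
Adding inert gas at constant total pressure expands the volume, scaling every reacting partial pressure by the same factor. Δn_gas = 3 − 3 = 0, so Q is unchanged — no shift.
The individual effects push in opposite directions; without quantitative information the net direction cannot be determined.

cannot be determined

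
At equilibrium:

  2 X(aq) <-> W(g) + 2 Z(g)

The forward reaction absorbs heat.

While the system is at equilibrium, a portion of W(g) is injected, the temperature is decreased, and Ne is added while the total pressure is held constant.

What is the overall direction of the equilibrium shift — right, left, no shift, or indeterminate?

cannot be determined

Adding W (g), a product, drives the reaction to the left.
The forward reaction is endothermic. Lowering T favours the exothermic direction — shift to the left.
Adding inert gas at constant total pressure expands the volume and lowers every reacting partial pressure. With Δn_gas = 3 − 0 = +3, Q moves away from K toward the side with fewer gas moles, so the system shifts toward the side with more gas moles — to the right.
The individual effects push in opposite directions; without quantitative information the net direction cannot be determined.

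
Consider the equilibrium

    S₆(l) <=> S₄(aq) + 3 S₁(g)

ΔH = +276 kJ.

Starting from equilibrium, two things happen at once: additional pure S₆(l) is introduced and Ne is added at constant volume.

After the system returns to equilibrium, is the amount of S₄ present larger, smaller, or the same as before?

S₆ is a pure liquid; its activity is 1 regardless of amount, so Q is unaffected — no shift from this change.
At constant volume, adding an inert gas leaves every reacting species' partial pressure unchanged, so Q is unchanged — no shift from this change.
No net shift occurs, so the amount of S₄ is unchanged.

unchanged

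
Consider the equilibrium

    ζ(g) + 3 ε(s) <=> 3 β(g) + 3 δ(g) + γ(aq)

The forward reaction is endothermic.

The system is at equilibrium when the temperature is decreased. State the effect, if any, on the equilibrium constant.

K depends on temperature via the van 't Hoff relation. The forward reaction is endothermic, so lowering T decreases K.

decreases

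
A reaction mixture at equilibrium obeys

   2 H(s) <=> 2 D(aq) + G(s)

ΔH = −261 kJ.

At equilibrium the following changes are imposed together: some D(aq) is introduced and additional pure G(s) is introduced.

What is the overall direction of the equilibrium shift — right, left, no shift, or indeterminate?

Adding D (aq), a product, drives the reaction to the left.
G is a pure solid; its activity is 1 regardless of amount, so Q is unaffected — no shift from this change.
Only the nonzero effect(s) matter; the net shift is to the left.

left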